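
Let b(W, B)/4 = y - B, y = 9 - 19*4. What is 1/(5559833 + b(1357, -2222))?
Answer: 1/5568453 ≈ 1.7958e-7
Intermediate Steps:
y = -67 (y = 9 - 76 = -67)
b(W, B) = -268 - 4*B (b(W, B) = 4*(-67 - B) = -268 - 4*B)
1/(5559833 + b(1357, -2222)) = 1/(5559833 + (-268 - 4*(-2222))) = 1/(5559833 + (-268 + 8888)) = 1/(5559833 + 8620) = 1/5568453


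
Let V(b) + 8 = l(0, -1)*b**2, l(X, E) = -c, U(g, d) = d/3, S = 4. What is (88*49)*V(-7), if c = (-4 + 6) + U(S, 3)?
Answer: -668360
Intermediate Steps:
U(g, d) = d/3 (U(g, d) = d*(1/3) = d/3)
c = 3 (c = (-4 + 6) + (1/3)*3 = 2 + 1 = 3)
l(X, E) = -3 (l(X, E) = -1*3 = -3)
V(b) = -8 - 3*b**2
(88*49)*V(-7) = (88*49)*(-8 - 3*(-7)**2) = 4312*(-8 - 3*49) = 4312*(-8 - 147) = 4312*(-155) = -668360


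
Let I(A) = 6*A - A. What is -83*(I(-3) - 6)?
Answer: 1743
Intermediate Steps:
I(A) = 5*A
-83*(I(-3) - 6) = -83*(5*(-3) - 6) = -83*(-15 - 6) = -83*(-21) = 1743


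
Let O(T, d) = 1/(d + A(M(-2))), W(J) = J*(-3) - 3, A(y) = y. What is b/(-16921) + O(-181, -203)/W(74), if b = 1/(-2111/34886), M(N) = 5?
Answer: 1589891531/1591336291050 ≈ 0.00099909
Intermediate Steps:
b = -34886/2111 (b = 1/(-2111*1/34886) = 1/(-2111/34886) = -34886/2111 ≈ -16.526)
W(J) = -3 - 3*J (W(J) = -3*J - 3 = -3 - 3*J)
O(T, d) = 1/(5 + d) (O(T, d) = 1/(d + 5) = 1/(5 + d))
b/(-16921) + O(-181, -203)/W(74) = -34886/2111/(-16921) + 1/((5 - 203)*(-3 - 3*74)) = -34886/2111*(-1/16921) + 1/((-198)*(-3 - 222)) = 34886/35720231 - 1/198/(-225) = 34886/35720231 - 1/198*(-1/225) = 34886/35720231 + 1/44550 = 1589891531/1591336291050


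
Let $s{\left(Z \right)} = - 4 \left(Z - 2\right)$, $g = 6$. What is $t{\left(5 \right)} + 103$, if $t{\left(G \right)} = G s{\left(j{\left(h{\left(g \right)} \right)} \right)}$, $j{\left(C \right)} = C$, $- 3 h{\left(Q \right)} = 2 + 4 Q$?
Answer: $\frac{949}{3} \approx 316.33$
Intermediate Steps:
$h{\left(Q \right)} = - \frac{2}{3} - \frac{4 Q}{3}$ ($h{\left(Q \right)} = - \frac{2 + 4 Q}{3} = - \frac{2}{3} - \frac{4 Q}{3}$)
$s{\left(Z \right)} = 8 - 4 Z$ ($s{\left(Z \right)} = - 4 \left(-2 + Z\right) = 8 - 4 Z$)
$t{\left(G \right)} = \frac{128 G}{3}$ ($t{\left(G \right)} = G \left(8 - 4 \left(- \frac{2}{3} - 8\right)\right) = G \left(8 - - \frac{104}{3}\right) = G \left(8 + \frac{104}{3}\right) = G \frac{128}{3} = \frac{128 G}{3}$)
$t{\left(5 \right)} + 103 = \frac{128}{3} \cdot 5 + 103 = \frac{640}{3} + 103 = \frac{949}{3}$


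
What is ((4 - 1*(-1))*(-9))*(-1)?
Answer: 45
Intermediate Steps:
((4 - 1*(-1))*(-9))*(-1) = ((4 + 1)*(-9))*(-1) = (5*(-9))*(-1) = -45*(-1) = 45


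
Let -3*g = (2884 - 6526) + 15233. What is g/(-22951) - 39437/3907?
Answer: -2670069724/269008671 ≈ -9.9256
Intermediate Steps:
g = -11591/3 (g = -((2884 - 6526) + 15233)/3 = -(-3642 + 15233)/3 = -⅓*11591 = -11591/3 ≈ -3863.7)
g/(-22951) - 39437/3907 = -11591/3/(-22951) - 39437/3907 = -11591/3*(-1/22951) - 39437*1/3907 = 11591/68853 - 39437/3907 = -2670069724/269008671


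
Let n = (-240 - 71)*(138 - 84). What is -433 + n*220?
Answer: -3695113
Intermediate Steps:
n = -16794 (n = -311*54 = -16794)
-433 + n*220 = -433 - 16794*220 = -433 - 3694680 = -3695113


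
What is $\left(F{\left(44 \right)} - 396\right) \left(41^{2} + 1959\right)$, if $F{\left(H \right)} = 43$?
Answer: $-1284920$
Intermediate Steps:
$\left(F{\left(44 \right)} - 396\right) \left(41^{2} + 1959\right) = \left(43 - 396\right) \left(41^{2} + 1959\right) = - 353 \left(1681 + 1959\right) = \left(-353\right) 3640 = -1284920$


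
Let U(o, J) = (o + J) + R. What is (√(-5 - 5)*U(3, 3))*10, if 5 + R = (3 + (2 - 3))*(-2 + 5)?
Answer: 70*I*√10 ≈ 221.36*I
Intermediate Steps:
R = 1 (R = -5 + (3 + (2 - 3))*(-2 + 5) = -5 + (3 - 1)*3 = -5 + 2*3 = -5 + 6 = 1)
U(o, J) = 1 + J + o (U(o, J) = (o + J) + 1 = (J + o) + 1 = 1 + J + o)
(√(-5 - 5)*U(3, 3))*10 = (√(-5 - 5)*(1 + 3 + 3))*10 = (√(-10)*7)*10 = ((I*√10)*7)*10 = (7*I*√10)*10 = 70*I*√10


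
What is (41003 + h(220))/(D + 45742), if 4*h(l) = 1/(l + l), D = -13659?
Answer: 72165281/56466080 ≈ 1.2780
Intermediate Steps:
h(l) = 1/(8*l) (h(l) = 1/(4*(l + l)) = 1/(4*((2*l))) = (1/(2*l))/4 = 1/(8*l))
(41003 + h(220))/(D + 45742) = (41003 + (⅛)/220)/(-13659 + 45742) = (41003 + (⅛)*(1/220))/32083 = (41003 + 1/1760)*(1/32083) = (72165281/1760)*(1/32083) = 72165281/56466080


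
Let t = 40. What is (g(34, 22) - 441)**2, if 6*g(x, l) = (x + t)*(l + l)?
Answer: 93025/9 ≈ 10336.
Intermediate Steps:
g(x, l) = l*(40 + x)/3 (g(x, l) = ((x + 40)*(l + l))/6 = ((40 + x)*(2*l))/6 = (2*l*(40 + x))/6 = l*(40 + x)/3)
(g(34, 22) - 441)**2 = ((1/3)*22*(40 + 34) - 441)**2 = ((1/3)*22*74 - 441)**2 = (1628/3 - 441)**2 = (305/3)**2 = 93025/9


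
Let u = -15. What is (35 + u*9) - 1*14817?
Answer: -14917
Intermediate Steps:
(35 + u*9) - 1*14817 = (35 - 15*9) - 1*14817 = (35 - 135) - 14817 = -100 - 14817 = -14917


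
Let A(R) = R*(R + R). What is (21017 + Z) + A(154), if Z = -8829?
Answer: 59620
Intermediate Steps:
A(R) = 2*R**2 (A(R) = R*(2*R) = 2*R**2)
(21017 + Z) + A(154) = (21017 - 8829) + 2*154**2 = 12188 + 2*23716 = 12188 + 47432 = 59620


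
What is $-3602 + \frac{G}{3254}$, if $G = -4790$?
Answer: $- \frac{5862849}{1627} \approx -3603.5$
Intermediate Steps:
$-3602 + \frac{G}{3254} = -3602 - \frac{4790}{3254} = -3602 - \frac{2395}{1627} = - \frac{5862849}{1627}$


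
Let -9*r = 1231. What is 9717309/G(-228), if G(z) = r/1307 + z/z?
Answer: 114304705767/10532 ≈ 1.0853e+7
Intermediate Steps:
r = -1231/9 (r = -⅑*1231 = -1231/9 ≈ -136.78)
G(z) = 10532/11763 (G(z) = -1231/9/1307 + z/z = -1231/9*1/1307 + 1 = -1231/11763 + 1 = 10532/11763)
9717309/G(-228) = 9717309/(10532/11763) = 9717309*(11763/10532) = 114304705767/10532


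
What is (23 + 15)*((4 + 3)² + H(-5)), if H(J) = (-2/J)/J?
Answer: 46474/25 ≈ 1859.0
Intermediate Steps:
H(J) = -2/J²
(23 + 15)*((4 + 3)² + H(-5)) = (23 + 15)*((4 + 3)² - 2/(-5)²) = 38*(7² - 2*1/25) = 38*(49 - 2/25) = 38*(1223/25) = 46474/25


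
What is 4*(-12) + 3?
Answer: -45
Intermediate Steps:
4*(-12) + 3 = -48 + 3 = -45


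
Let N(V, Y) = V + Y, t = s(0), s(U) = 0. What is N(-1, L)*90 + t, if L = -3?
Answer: -360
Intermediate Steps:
t = 0
N(-1, L)*90 + t = (-1 - 3)*90 + 0 = -4*90 + 0 = -360 + 0 = -360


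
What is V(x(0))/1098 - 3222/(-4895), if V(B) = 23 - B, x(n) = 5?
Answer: 201437/298595 ≈ 0.67462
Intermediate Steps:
V(x(0))/1098 - 3222/(-4895) = (23 - 1*5)/1098 - 3222/(-4895) = (23 - 5)*(1/1098) - 3222*(-1/4895) = 18*(1/1098) + 3222/4895 = 1/61 + 3222/4895 = 201437/298595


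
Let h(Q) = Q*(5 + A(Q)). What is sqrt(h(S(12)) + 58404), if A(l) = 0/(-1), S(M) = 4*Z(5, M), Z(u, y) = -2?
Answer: 2*sqrt(14591) ≈ 241.59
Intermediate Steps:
S(M) = -8 (S(M) = 4*(-2) = -8)
A(l) = 0 (A(l) = 0*(-1) = 0)
h(Q) = 5*Q (h(Q) = Q*(5 + 0) = Q*5 = 5*Q)
sqrt(h(S(12)) + 58404) = sqrt(5*(-8) + 58404) = sqrt(-40 + 58404) = sqrt(58364) = 2*sqrt(14591)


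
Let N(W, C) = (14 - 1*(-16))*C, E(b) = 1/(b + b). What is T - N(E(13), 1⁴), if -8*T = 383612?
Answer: -95963/2 ≈ -47982.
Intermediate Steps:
E(b) = 1/(2*b)
T = -95903/2 (T = -⅛*383612 = -95903/2 ≈ -47952.)
N(W, C) = 30*C (N(W, C) = (14 + 16)*C = 30*C)
T - N(E(13), 1⁴) = -95903/2 - 30*1⁴ = -95903/2 - 30 = -95963/2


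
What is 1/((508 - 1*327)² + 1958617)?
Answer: 1/1991378 ≈ 5.0216e-7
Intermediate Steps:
1/((508 - 1*327)² + 1958617) = 1/((508 - 327)² + 1958617) = 1/(181² + 1958617) = 1/(32761 + 1958617) = 1/1991378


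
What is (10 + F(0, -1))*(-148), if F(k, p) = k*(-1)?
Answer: -1480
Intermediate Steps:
F(k, p) = -k
(10 + F(0, -1))*(-148) = (10 - 1*0)*(-148) = (10 + 0)*(-148) = 10*(-148) = -1480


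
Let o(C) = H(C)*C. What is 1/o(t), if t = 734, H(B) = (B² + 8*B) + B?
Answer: 1/400295708 ≈ 2.4982e-9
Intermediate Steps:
H(B) = B² + 9*B
o(C) = C²*(9 + C) (o(C) = (C*(9 + C))*C = C²*(9 + C))
1/o(t) = 1/(734²*(9 + 734)) = 1/(538756*743) = 1/400295708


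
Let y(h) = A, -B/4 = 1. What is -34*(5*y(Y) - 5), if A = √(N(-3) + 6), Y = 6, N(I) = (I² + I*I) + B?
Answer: 170 - 340*√5 ≈ -590.26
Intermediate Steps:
B = -4 (B = -4*1 = -4)
N(I) = -4 + 2*I² (N(I) = (I² + I*I) - 4 = (I² + I²) - 4 = 2*I² - 4 = -4 + 2*I²)
A = 2*√5 (A = √((-4 + 2*(-3)²) + 6) = √((-4 + 2*9) + 6) = √((-4 + 18) + 6) = √(14 + 6) = √20 = 2*√5 ≈ 4.4721)
y(h) = 2*√5
-34*(5*y(Y) - 5) = -34*(5*(2*√5) - 5) = -34*(10*√5 - 5) = -34*(-5 + 10*√5) = 170 - 340*√5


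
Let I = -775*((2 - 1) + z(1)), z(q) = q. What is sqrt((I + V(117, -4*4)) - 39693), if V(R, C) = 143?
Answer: 10*I*sqrt(411) ≈ 202.73*I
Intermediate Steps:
I = -1550 (I = -775*((2 - 1) + 1) = -775*(1 + 1) = -775*2 = -1550)
sqrt((I + V(117, -4*4)) - 39693) = sqrt((-1550 + 143) - 39693) = sqrt(-1407 - 39693) = sqrt(-41100) = 10*I*sqrt(411)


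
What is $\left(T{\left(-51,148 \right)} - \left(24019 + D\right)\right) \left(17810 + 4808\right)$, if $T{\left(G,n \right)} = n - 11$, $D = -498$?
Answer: $-528899312$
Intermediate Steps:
$T{\left(G,n \right)} = -11 + n$
$\left(T{\left(-51,148 \right)} - \left(24019 + D\right)\right) \left(17810 + 4808\right) = \left(\left(-11 + 148\right) - 23521\right) \left(17810 + 4808\right) = \left(137 + \left(-24019 + 498\right)\right) 22618 = \left(137 - 23521\right) 22618 = \left(-23384\right) 22618 = -528899312$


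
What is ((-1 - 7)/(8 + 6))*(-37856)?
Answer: 21632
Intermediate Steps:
((-1 - 7)/(8 + 6))*(-37856) = -8/14*(-37856) = -8*1/14*(-37856) = -4/7*(-37856) = 21632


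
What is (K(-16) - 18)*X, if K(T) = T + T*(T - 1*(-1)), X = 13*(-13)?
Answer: -34814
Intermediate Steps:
X = -169
K(T) = T + T*(1 + T) (K(T) = T + T*(T + 1) = T + T*(1 + T))
(K(-16) - 18)*X = (-16*(2 - 16) - 18)*(-169) = (-16*(-14) - 18)*(-169) = (224 - 18)*(-169) = 206*(-169) = -34814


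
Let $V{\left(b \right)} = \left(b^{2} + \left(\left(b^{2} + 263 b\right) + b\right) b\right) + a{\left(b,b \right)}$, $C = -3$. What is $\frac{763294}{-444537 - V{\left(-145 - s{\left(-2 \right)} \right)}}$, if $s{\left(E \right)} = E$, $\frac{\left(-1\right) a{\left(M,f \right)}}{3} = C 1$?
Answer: $- \frac{381647}{1469662} \approx -0.25968$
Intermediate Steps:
$a{\left(M,f \right)} = 9$ ($a{\left(M,f \right)} = - 3 \left(\left(-3\right) 1\right) = \left(-3\right) \left(-3\right) = 9$)
$V{\left(b \right)} = 9 + b^{2} + b \left(b^{2} + 264 b\right)$ ($V{\left(b \right)} = \left(b^{2} + \left(\left(b^{2} + 263 b\right) + b\right) b\right) + 9 = \left(b^{2} + \left(b^{2} + 264 b\right) b\right) + 9 = \left(b^{2} + b \left(b^{2} + 264 b\right)\right) + 9 = 9 + b^{2} + b \left(b^{2} + 264 b\right)$)
$\frac{763294}{-444537 - V{\left(-145 - s{\left(-2 \right)} \right)}} = \frac{763294}{-444537 - \left(9 + \left(-145 - -2\right)^{3} + 265 \left(-145 - -2\right)^{2}\right)} = \frac{763294}{-444537 - \left(9 + \left(-145 + 2\right)^{3} + 265 \left(-145 + 2\right)^{2}\right)} = \frac{763294}{-444537 - \left(9 + \left(-143\right)^{3} + 265 \left(-143\right)^{2}\right)} = \frac{763294}{-444537 - \left(9 - 2924207 + 265 \cdot 20449\right)} = \frac{763294}{-444537 - \left(9 - 2924207 + 5418985\right)} = \frac{763294}{-444537 - 2494787} = \frac{763294}{-2939324} = 763294 \left(- \frac{1}{2939324}\right) = - \frac{381647}{1469662}$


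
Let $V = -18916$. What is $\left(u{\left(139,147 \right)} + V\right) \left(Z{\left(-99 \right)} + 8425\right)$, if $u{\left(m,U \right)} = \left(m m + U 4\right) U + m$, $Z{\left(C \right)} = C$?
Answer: $24210725796$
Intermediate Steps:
$u{\left(m,U \right)} = m + U \left(m^{2} + 4 U\right)$ ($u{\left(m,U \right)} = \left(m^{2} + 4 U\right) U + m = U \left(m^{2} + 4 U\right) + m = m + U \left(m^{2} + 4 U\right)$)
$\left(u{\left(139,147 \right)} + V\right) \left(Z{\left(-99 \right)} + 8425\right) = \left(\left(139 + 4 \cdot 147^{2} + 147 \cdot 139^{2}\right) - 18916\right) \left(-99 + 8425\right) = \left(\left(139 + 4 \cdot 21609 + 147 \cdot 19321\right) - 18916\right) 8326 = \left(\left(139 + 86436 + 2840187\right) - 18916\right) 8326 = \left(2926762 - 18916\right) 8326 = 2907846 \cdot 8326 = 24210725796$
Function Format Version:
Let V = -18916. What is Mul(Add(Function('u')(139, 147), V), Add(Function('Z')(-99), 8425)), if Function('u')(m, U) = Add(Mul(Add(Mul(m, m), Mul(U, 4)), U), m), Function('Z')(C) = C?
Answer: 24210725796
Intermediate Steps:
Function('u')(m, U) = Add(m, Mul(U, Add(Pow(m, 2), Mul(4, U)))) (Function('u')(m, U) = Add(Mul(Add(Pow(m, 2), Mul(4, U)), U), m) = Add(Mul(U, Add(Pow(m, 2), Mul(4, U))), m) = Add(m, Mul(U, Add(Pow(m, 2), Mul(4, U)))))
Mul(Add(Function('u')(139, 147), V), Add(Function('Z')(-99), 8425)) = Mul(Add(Add(139, Mul(4, Pow(147, 2)), Mul(147, Pow(139, 2))), -18916), Add(-99, 8425)) = Mul(Add(Add(139, Mul(4, 21609), Mul(147, 19321)), -18916), 8326) = Mul(Add(Add(139, 86436, 2840187), -18916), 8326) = Mul(Add(2926762, -18916), 8326) = Mul(2907846, 8326) = 24210725796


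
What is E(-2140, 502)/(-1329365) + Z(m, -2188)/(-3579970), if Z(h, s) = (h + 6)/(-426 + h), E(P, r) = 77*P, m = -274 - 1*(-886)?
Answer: 3657398846001/29506338278110 ≈ 0.12395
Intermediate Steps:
m = 612 (m = -274 + 886 = 612)
Z(h, s) = (6 + h)/(-426 + h)
E(-2140, 502)/(-1329365) + Z(m, -2188)/(-3579970) = (77*(-2140))/(-1329365) + ((6 + 612)/(-426 + 612))/(-3579970) = -164780*(-1/1329365) + (618/186)*(-1/3579970) = 32956/265873 + ((1/186)*618)*(-1/3579970) = 32956/265873 + (103/31)*(-1/3579970) = 32956/265873 - 103/110979070 = 3657398846001/29506338278110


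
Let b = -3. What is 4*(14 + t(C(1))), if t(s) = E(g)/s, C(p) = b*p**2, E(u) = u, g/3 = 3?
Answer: 44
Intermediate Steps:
g = 9 (g = 3*3 = 9)
C(p) = -3*p**2
t(s) = 9/s
4*(14 + t(C(1))) = 4*(14 + 9/((-3*1**2))) = 4*(14 + 9/((-3*1))) = 4*(14 + 9/(-3)) = 4*(14 + 9*(-1/3)) = 4*(14 - 3) = 4*11 = 44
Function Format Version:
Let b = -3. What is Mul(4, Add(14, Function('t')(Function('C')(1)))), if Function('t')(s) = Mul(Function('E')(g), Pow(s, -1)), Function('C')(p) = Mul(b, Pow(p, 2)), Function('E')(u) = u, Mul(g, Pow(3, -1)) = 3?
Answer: 44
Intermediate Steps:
g = 9 (g = Mul(3, 3) = 9)
Function('C')(p) = Mul(-3, Pow(p, 2))
Function('t')(s) = Mul(9, Pow(s, -1))
Mul(4, Add(14, Function('t')(Function('C')(1)))) = Mul(4, Add(14, Mul(9, Pow(Mul(-3, Pow(1, 2)), -1)))) = Mul(4, Add(14, Mul(9, Pow(Mul(-3, 1), -1)))) = Mul(4, Add(14, Mul(9, Pow(-3, -1)))) = Mul(4, Add(14, Mul(9, Rational(-1, 3)))) = Mul(4, Add(14, -3)) = Mul(4, 11) = 44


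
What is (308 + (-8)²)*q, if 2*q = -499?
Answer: -92814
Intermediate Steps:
q = -499/2 (q = (½)*(-499) = -499/2 ≈ -249.50)
(308 + (-8)²)*q = (308 + (-8)²)*(-499/2) = (308 + 64)*(-499/2) = 372*(-499/2) = -92814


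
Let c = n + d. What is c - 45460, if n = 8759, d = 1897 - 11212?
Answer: -46016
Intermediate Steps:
d = -9315
c = -556 (c = 8759 - 9315 = -556)
c - 45460 = -556 - 45460 = -46016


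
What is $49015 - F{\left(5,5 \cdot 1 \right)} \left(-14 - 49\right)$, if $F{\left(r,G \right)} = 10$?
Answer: $49645$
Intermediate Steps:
$49015 - F{\left(5,5 \cdot 1 \right)} \left(-14 - 49\right) = 49015 - 10 \left(-14 - 49\right) = 49015 - 10 \left(-63\right) = 49015 - -630 = 49015 + 630 = 49645$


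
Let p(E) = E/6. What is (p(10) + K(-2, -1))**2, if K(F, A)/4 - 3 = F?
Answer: 289/9 ≈ 32.111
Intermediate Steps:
K(F, A) = 12 + 4*F
p(E) = E/6 (p(E) = E*(1/6) = E/6)
(p(10) + K(-2, -1))**2 = ((1/6)*10 + (12 + 4*(-2)))**2 = (5/3 + (12 - 8))**2 = (5/3 + 4)**2 = (17/3)**2 = 289/9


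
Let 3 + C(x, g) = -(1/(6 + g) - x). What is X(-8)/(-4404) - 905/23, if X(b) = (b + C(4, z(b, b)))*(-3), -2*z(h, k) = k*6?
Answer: -39861053/1012920 ≈ -39.353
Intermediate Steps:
z(h, k) = -3*k (z(h, k) = -k*6/2 = -3*k)
C(x, g) = -3 + x - 1/(6 + g) (C(x, g) = -3 - (1/(6 + g) - x) = -3 + (x - 1/(6 + g)) = -3 + x - 1/(6 + g))
X(b) = -3*b - 3*(5 - 3*b)/(6 - 3*b) (X(b) = (b + (-19 - (-9)*b + 6*4 - 3*b*4)/(6 - 3*b))*(-3) = (b + (-19 + 9*b + 24 - 12*b)/(6 - 3*b))*(-3) = (b + (5 - 3*b)/(6 - 3*b))*(-3) = -3*b - 3*(5 - 3*b)/(6 - 3*b))
X(-8)/(-4404) - 905/23 = ((5 - 3*(-8)² + 3*(-8))/(-2 - 8))/(-4404) - 905/23 = ((5 - 3*64 - 24)/(-10))*(-1/4404) - 905*1/23 = -(5 - 192 - 24)/10*(-1/4404) - 905/23 = -⅒*(-211)*(-1/4404) - 905/23 = (211/10)*(-1/4404) - 905/23 = -211/44040 - 905/23 = -39861053/1012920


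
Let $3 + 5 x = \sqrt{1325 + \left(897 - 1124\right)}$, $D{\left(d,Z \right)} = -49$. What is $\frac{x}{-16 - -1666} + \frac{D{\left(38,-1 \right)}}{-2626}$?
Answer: $\frac{33031}{1805375} + \frac{\sqrt{122}}{2750} \approx 0.022312$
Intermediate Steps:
$x = - \frac{3}{5} + \frac{3 \sqrt{122}}{5}$ ($x = - \frac{3}{5} + \frac{\sqrt{1325 + \left(897 - 1124\right)}}{5} = - \frac{3}{5} + \frac{\sqrt{1325 - 227}}{5} = - \frac{3}{5} + \frac{\sqrt{1098}}{5} = - \frac{3}{5} + \frac{3 \sqrt{122}}{5} \approx 6.0272$)
$\frac{x}{-16 - -1666} + \frac{D{\left(38,-1 \right)}}{-2626} = \frac{- \frac{3}{5} + \frac{3 \sqrt{122}}{5}}{-16 - -1666} - \frac{49}{-2626} = \frac{- \frac{3}{5} + \frac{3 \sqrt{122}}{5}}{-16 + 1666} - - \frac{49}{2626} = \frac{- \frac{3}{5} + \frac{3 \sqrt{122}}{5}}{1650} + \frac{49}{2626} = \left(- \frac{3}{5} + \frac{3 \sqrt{122}}{5}\right) \frac{1}{1650} + \frac{49}{2626} = \left(- \frac{1}{2750} + \frac{\sqrt{122}}{2750}\right) + \frac{49}{2626} = \frac{33031}{1805375} + \frac{\sqrt{122}}{2750}$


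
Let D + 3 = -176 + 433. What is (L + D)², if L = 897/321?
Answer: 754985529/11449 ≈ 65943.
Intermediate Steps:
L = 299/107 (L = 897*(1/321) = 299/107 ≈ 2.7944)
D = 254 (D = -3 + (-176 + 433) = -3 + 257 = 254)
(L + D)² = (299/107 + 254)² = (27477/107)² = 754985529/11449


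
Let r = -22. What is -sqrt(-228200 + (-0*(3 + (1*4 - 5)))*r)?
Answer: -10*I*sqrt(2282) ≈ -477.7*I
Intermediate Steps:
-sqrt(-228200 + (-0*(3 + (1*4 - 5)))*r) = -sqrt(-228200 - 0*(3 + (1*4 - 5))*(-22)) = -sqrt(-228200 - 0*(3 + (4 - 5))*(-22)) = -sqrt(-228200 - 0*(3 - 1)*(-22)) = -sqrt(-228200 - 0*2*(-22)) = -sqrt(-228200 - 70*0*(-22)) = -sqrt(-228200 + 0*(-22)) = -sqrt(-228200 + 0) = -sqrt(-228200) = -10*I*sqrt(2282)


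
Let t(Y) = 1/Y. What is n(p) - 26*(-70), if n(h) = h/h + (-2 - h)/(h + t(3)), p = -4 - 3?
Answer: 7281/4 ≈ 1820.3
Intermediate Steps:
p = -7
t(Y) = 1/Y
n(h) = 1 + (-2 - h)/(⅓ + h) (n(h) = h/h + (-2 - h)/(h + 1/3) = 1 + (-2 - h)/(h + ⅓) = 1 + (-2 - h)/(⅓ + h))
n(p) - 26*(-70) = -5/(1 + 3*(-7)) - 26*(-70) = -5/(1 - 21) + 1820 = -5/(-20) + 1820 = -5*(-1/20) + 1820 = ¼ + 1820 = 7281/4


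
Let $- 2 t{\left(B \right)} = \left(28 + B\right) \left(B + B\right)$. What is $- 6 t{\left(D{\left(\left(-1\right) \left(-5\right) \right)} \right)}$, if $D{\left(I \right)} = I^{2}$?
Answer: $7950$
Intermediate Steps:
$t{\left(B \right)} = - B \left(28 + B\right)$ ($t{\left(B \right)} = - \frac{\left(28 + B\right) \left(B + B\right)}{2} = - \frac{\left(28 + B\right) 2 B}{2} = - \frac{2 B \left(28 + B\right)}{2} = - B \left(28 + B\right)$)
$- 6 t{\left(D{\left(\left(-1\right) \left(-5\right) \right)} \right)} = - 6 \left(- \left(\left(-1\right) \left(-5\right)\right)^{2} \left(28 + \left(\left(-1\right) \left(-5\right)\right)^{2}\right)\right) = - 6 \left(- 5^{2} \left(28 + 5^{2}\right)\right) = - 6 \left(\left(-1\right) 25 \left(28 + 25\right)\right) = - 6 \left(\left(-1\right) 25 \cdot 53\right) = \left(-6\right) \left(-1325\right) = 7950$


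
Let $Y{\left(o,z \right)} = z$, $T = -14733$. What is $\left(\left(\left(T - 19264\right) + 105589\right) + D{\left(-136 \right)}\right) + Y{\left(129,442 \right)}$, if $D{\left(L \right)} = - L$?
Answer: $72170$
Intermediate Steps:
$\left(\left(\left(T - 19264\right) + 105589\right) + D{\left(-136 \right)}\right) + Y{\left(129,442 \right)} = \left(\left(\left(-14733 - 19264\right) + 105589\right) - -136\right) + 442 = \left(\left(-33997 + 105589\right) + 136\right) + 442 = \left(71592 + 136\right) + 442 = 71728 + 442 = 72170$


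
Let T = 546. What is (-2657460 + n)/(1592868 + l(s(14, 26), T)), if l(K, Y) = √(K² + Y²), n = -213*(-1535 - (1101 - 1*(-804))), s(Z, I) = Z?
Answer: -383232094290/317153520889 + 3368295*√1522/317153520889 ≈ -1.2079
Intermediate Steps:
n = 732720 (n = -213*(-1535 - (1101 + 804)) = -213*(-1535 - 1*1905) = -213*(-1535 - 1905) = -213*(-3440) = 732720)
(-2657460 + n)/(1592868 + l(s(14, 26), T)) = (-2657460 + 732720)/(1592868 + √(14² + 546²)) = -1924740/(1592868 + √(196 + 298116)) = -1924740/(1592868 + √298312) = -1924740/(1592868 + 14*√1522)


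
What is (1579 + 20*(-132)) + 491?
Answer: -570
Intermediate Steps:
(1579 + 20*(-132)) + 491 = (1579 - 2640) + 491 = -1061 + 491 = -570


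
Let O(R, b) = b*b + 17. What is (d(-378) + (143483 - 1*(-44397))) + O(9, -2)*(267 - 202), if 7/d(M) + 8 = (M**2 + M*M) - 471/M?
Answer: 6813939763547/36005917 ≈ 1.8925e+5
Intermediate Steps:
O(R, b) = 17 + b**2 (O(R, b) = b**2 + 17 = 17 + b**2)
d(M) = 7/(-8 - 471/M + 2*M**2) (d(M) = 7/(-8 + ((M**2 + M*M) - 471/M)) = 7/(-8 + ((M**2 + M**2) - 471/M)) = 7/(-8 + (2*M**2 - 471/M)) = 7/(-8 + (-471/M + 2*M**2)) = 7/(-8 - 471/M + 2*M**2))
(d(-378) + (143483 - 1*(-44397))) + O(9, -2)*(267 - 202) = (7*(-378)/(-471 - 8*(-378) + 2*(-378)**3) + (143483 - 1*(-44397))) + (17 + (-2)**2)*(267 - 202) = (7*(-378)/(-471 + 3024 + 2*(-54010152)) + (143483 + 44397)) + (17 + 4)*65 = (7*(-378)/(-471 + 3024 - 108020304) + 187880) + 21*65 = (7*(-378)/(-108017751) + 187880) + 1365 = (7*(-378)*(-1/108017751) + 187880) + 1365 = (882/36005917 + 187880) + 1365 = 6764791686842/36005917 + 1365 = 6813939763547/36005917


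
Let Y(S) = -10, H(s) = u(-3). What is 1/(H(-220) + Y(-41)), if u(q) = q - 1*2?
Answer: -1/15 ≈ -0.066667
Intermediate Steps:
u(q) = -2 + q (u(q) = q - 2 = -2 + q)
H(s) = -5 (H(s) = -2 - 3 = -5)
1/(H(-220) + Y(-41)) = 1/(-5 - 10) = 1/(-15) = -1/15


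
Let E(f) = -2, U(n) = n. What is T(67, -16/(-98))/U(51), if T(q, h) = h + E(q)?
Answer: -30/833 ≈ -0.036014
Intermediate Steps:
T(q, h) = -2 + h (T(q, h) = h - 2 = -2 + h)
T(67, -16/(-98))/U(51) = (-2 - 16/(-98))/51 = (-2 - 16*(-1/98))*(1/51) = (-2 + 8/49)*(1/51) = -90/49*1/51 = -30/833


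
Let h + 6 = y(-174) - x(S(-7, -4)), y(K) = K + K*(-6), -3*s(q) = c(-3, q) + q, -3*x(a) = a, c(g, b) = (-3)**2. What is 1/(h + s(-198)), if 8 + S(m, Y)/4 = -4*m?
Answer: 3/2861 ≈ 0.0010486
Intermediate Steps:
c(g, b) = 9
S(m, Y) = -32 - 16*m (S(m, Y) = -32 + 4*(-4*m) = -32 - 16*m)
x(a) = -a/3
s(q) = -3 - q/3 (s(q) = -(9 + q)/3 = -3 - q/3)
y(K) = -5*K (y(K) = K - 6*K = -5*K)
h = 2672/3 (h = -6 + (-5*(-174) - (-1)*(-32 - 16*(-7))/3) = -6 + (870 - (-1)*(-32 + 112)/3) = -6 + (870 - (-1)*80/3) = -6 + (870 - 1*(-80/3)) = -6 + (870 + 80/3) = -6 + 2690/3 = 2672/3 ≈ 890.67)
1/(h + s(-198)) = 1/(2672/3 + (-3 - 1/3*(-198))) = 1/(2672/3 + (-3 + 66)) = 1/(2672/3 + 63) = 1/(2861/3) = 3/2861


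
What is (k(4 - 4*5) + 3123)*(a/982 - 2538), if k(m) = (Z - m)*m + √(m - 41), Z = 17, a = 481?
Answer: -6466311825/982 - 2491835*I*√57/982 ≈ -6.5848e+6 - 19158.0*I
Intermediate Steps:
k(m) = √(-41 + m) + m*(17 - m) (k(m) = (17 - m)*m + √(m - 41) = m*(17 - m) + √(-41 + m) = √(-41 + m) + m*(17 - m))
(k(4 - 4*5) + 3123)*(a/982 - 2538) = ((√(-41 + (4 - 4*5)) - (4 - 4*5)² + 17*(4 - 4*5)) + 3123)*(481/982 - 2538) = ((√(-41 + (4 - 20)) - (4 - 20)² + 17*(4 - 20)) + 3123)*(481*(1/982) - 2538) = ((√(-41 - 16) - 1*(-16)² + 17*(-16)) + 3123)*(481/982 - 2538) = ((√(-57) - 1*256 - 272) + 3123)*(-2491835/982) = ((I*√57 - 256 - 272) + 3123)*(-2491835/982) = ((-528 + I*√57) + 3123)*(-2491835/982) = (2595 + I*√57)*(-2491835/982) = -6466311825/982 - 2491835*I*√57/982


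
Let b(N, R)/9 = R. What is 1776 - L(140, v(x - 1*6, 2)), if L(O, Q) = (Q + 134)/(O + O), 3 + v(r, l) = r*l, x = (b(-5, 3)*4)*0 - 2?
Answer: 99433/56 ≈ 1775.6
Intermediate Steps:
b(N, R) = 9*R
x = -2 (x = ((9*3)*4)*0 - 2 = (27*4)*0 - 2 = 108*0 - 2 = 0 - 2 = -2)
v(r, l) = -3 + l*r (v(r, l) = -3 + r*l = -3 + l*r)
L(O, Q) = (134 + Q)/(2*O) (L(O, Q) = (134 + Q)/((2*O)) = (134 + Q)*(1/(2*O)) = (134 + Q)/(2*O))
1776 - L(140, v(x - 1*6, 2)) = 1776 - (134 + (-3 + 2*(-2 - 1*6)))/(2*140) = 1776 - (134 + (-3 + 2*(-2 - 6)))/(2*140) = 1776 - (134 + (-3 + 2*(-8)))/(2*140) = 1776 - (134 + (-3 - 16))/(2*140) = 1776 - (134 - 19)/(2*140) = 1776 - 115/(2*140) = 1776 - 1*23/56 = 1776 - 23/56 = 99433/56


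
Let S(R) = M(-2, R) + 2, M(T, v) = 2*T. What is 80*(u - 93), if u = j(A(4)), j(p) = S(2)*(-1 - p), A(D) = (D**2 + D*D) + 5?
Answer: -1360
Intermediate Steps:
S(R) = -2 (S(R) = 2*(-2) + 2 = -4 + 2 = -2)
A(D) = 5 + 2*D**2 (A(D) = (D**2 + D**2) + 5 = 2*D**2 + 5 = 5 + 2*D**2)
j(p) = 2 + 2*p (j(p) = -2*(-1 - p) = 2 + 2*p)
u = 76 (u = 2 + 2*(5 + 2*4**2) = 2 + 2*(5 + 2*16) = 2 + 2*(5 + 32) = 2 + 2*37 = 2 + 74 = 76)
80*(u - 93) = 80*(76 - 93) = 80*(-17) = -1360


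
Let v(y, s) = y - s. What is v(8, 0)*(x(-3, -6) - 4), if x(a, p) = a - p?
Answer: -8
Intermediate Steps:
v(8, 0)*(x(-3, -6) - 4) = (8 - 1*0)*((-3 - 1*(-6)) - 4) = (8 + 0)*((-3 + 6) - 4) = 8*(3 - 4) = 8*(-1) = -8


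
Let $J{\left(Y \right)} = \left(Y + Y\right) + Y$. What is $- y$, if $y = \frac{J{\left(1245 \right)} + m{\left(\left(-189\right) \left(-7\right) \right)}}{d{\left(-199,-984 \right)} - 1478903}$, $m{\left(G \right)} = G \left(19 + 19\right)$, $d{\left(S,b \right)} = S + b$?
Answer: $\frac{6001}{164454} \approx 0.03649$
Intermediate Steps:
$J{\left(Y \right)} = 3 Y$ ($J{\left(Y \right)} = 2 Y + Y = 3 Y$)
$m{\left(G \right)} = 38 G$ ($m{\left(G \right)} = G 38 = 38 G$)
$y = - \frac{6001}{164454}$ ($y = \frac{3 \cdot 1245 + 38 \left(\left(-189\right) \left(-7\right)\right)}{\left(-199 - 984\right) - 1478903} = \frac{3735 + 38 \cdot 1323}{-1183 - 1478903} = \frac{3735 + 50274}{-1480086} = 54009 \left(- \frac{1}{1480086}\right) = - \frac{6001}{164454} \approx -0.03649$)
$- y = \left(-1\right) \left(- \frac{6001}{164454}\right) = \frac{6001}{164454}$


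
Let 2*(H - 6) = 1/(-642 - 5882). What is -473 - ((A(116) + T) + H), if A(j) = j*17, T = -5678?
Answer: 42105897/13048 ≈ 3227.0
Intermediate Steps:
H = 78287/13048 (H = 6 + 1/(2*(-642 - 5882)) = 6 + (½)/(-6524) = 6 + (½)*(-1/6524) = 6 - 1/13048 = 78287/13048 ≈ 5.9999)
A(j) = 17*j
-473 - ((A(116) + T) + H) = -473 - ((17*116 - 5678) + 78287/13048) = -473 - ((1972 - 5678) + 78287/13048) = -473 - (-3706 + 78287/13048) = -473 - 1*(-48277601/13048) = -473 + 48277601/13048 = 42105897/13048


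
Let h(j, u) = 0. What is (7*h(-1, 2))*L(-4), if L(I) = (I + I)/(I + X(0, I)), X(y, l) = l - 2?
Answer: 0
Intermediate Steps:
X(y, l) = -2 + l
L(I) = 2*I/(-2 + 2*I) (L(I) = (I + I)/(I + (-2 + I)) = (2*I)/(-2 + 2*I) = 2*I/(-2 + 2*I))
(7*h(-1, 2))*L(-4) = (7*0)*(-4/(-1 - 4)) = 0*(-4/(-5)) = 0*(-4*(-⅕)) = 0*(⅘) = 0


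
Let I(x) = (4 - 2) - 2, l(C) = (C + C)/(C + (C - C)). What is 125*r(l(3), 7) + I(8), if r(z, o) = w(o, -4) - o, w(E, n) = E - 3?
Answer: -375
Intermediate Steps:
l(C) = 2 (l(C) = (2*C)/(C + 0) = (2*C)/C = 2)
w(E, n) = -3 + E
I(x) = 0 (I(x) = 2 - 2 = 0)
r(z, o) = -3 (r(z, o) = (-3 + o) - o = -3)
125*r(l(3), 7) + I(8) = 125*(-3) + 0 = -375 + 0 = -375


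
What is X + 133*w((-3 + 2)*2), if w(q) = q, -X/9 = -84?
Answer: 490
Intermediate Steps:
X = 756 (X = -9*(-84) = 756)
X + 133*w((-3 + 2)*2) = 756 + 133*((-3 + 2)*2) = 756 + 133*(-1*2) = 756 + 133*(-2) = 756 - 266 = 490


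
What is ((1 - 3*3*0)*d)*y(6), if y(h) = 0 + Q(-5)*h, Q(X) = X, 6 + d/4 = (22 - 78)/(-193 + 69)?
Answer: 20640/31 ≈ 665.81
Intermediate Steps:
d = -688/31 (d = -24 + 4*((22 - 78)/(-193 + 69)) = -24 + 4*(-56/(-124)) = -24 + 4*(-56*(-1/124)) = -24 + 4*(14/31) = -24 + 56/31 = -688/31 ≈ -22.194)
y(h) = -5*h (y(h) = 0 - 5*h = -5*h)
((1 - 3*3*0)*d)*y(6) = ((1 - 3*3*0)*(-688/31))*(-5*6) = ((1 - 9*0)*(-688/31))*(-30) = ((1 + 0)*(-688/31))*(-30) = (1*(-688/31))*(-30) = -688/31*(-30) = 20640/31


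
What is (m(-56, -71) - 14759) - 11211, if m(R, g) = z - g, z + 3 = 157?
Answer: -25745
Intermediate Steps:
z = 154 (z = -3 + 157 = 154)
m(R, g) = 154 - g
(m(-56, -71) - 14759) - 11211 = ((154 - 1*(-71)) - 14759) - 11211 = ((154 + 71) - 14759) - 11211 = (225 - 14759) - 11211 = -14534 - 11211 = -25745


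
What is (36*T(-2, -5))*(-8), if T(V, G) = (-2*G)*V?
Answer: 5760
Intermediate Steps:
T(V, G) = -2*G*V
(36*T(-2, -5))*(-8) = (36*(-2*(-5)*(-2)))*(-8) = (36*(-20))*(-8) = -720*(-8) = 5760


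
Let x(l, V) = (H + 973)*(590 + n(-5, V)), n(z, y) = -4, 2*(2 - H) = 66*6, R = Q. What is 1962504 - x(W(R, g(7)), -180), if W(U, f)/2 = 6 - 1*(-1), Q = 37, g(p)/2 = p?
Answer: 1507182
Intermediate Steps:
g(p) = 2*p
R = 37
H = -196 (H = 2 - 33*6 = 2 - 1/2*396 = 2 - 198 = -196)
W(U, f) = 14 (W(U, f) = 2*(6 - 1*(-1)) = 2*(6 + 1) = 2*7 = 14)
x(l, V) = 455322 (x(l, V) = (-196 + 973)*(590 - 4) = 777*586 = 455322)
1962504 - x(W(R, g(7)), -180) = 1962504 - 1*455322 = 1962504 - 455322 = 1507182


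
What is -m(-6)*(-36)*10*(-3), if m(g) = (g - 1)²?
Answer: -52920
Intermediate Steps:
m(g) = (-1 + g)²
-m(-6)*(-36)*10*(-3) = -(-1 - 6)²*(-36)*10*(-3) = -(-7)²*(-36)*(-30) = -49*(-36)*(-30) = -(-1764)*(-30) = -1*52920 = -52920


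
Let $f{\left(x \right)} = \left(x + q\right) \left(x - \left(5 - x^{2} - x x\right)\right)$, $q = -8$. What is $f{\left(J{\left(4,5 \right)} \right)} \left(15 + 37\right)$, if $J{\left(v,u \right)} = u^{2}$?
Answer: $1122680$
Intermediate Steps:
$f{\left(x \right)} = \left(-8 + x\right) \left(-5 + x + 2 x^{2}\right)$ ($f{\left(x \right)} = \left(x - 8\right) \left(x - \left(5 - x^{2} - x x\right)\right) = \left(-8 + x\right) \left(x + \left(\left(x^{2} + x^{2}\right) - 5\right)\right) = \left(-8 + x\right) \left(x + \left(2 x^{2} - 5\right)\right) = \left(-8 + x\right) \left(x + \left(-5 + 2 x^{2}\right)\right) = \left(-8 + x\right) \left(-5 + x + 2 x^{2}\right)$)
$f{\left(J{\left(4,5 \right)} \right)} \left(15 + 37\right) = \left(40 - 15 \left(5^{2}\right)^{2} - 13 \cdot 5^{2} + 2 \left(5^{2}\right)^{3}\right) \left(15 + 37\right) = \left(40 - 15 \cdot 25^{2} - 325 + 2 \cdot 25^{3}\right) 52 = \left(40 - 9375 - 325 + 2 \cdot 15625\right) 52 = \left(40 - 9375 - 325 + 31250\right) 52 = 21590 \cdot 52 = 1122680$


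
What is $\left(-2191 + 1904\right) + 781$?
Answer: $494$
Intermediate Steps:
$\left(-2191 + 1904\right) + 781 = -287 + 781 = 494$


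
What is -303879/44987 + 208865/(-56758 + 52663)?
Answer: -2128118852/36844353 ≈ -57.760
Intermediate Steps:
-303879/44987 + 208865/(-56758 + 52663) = -303879*1/44987 + 208865/(-4095) = -303879/44987 + 208865*(-1/4095) = -303879/44987 - 41773/819 = -2128118852/36844353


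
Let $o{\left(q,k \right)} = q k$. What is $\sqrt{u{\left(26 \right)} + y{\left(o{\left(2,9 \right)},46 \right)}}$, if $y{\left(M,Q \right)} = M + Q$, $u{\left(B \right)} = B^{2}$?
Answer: $2 \sqrt{185} \approx 27.203$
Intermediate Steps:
$o{\left(q,k \right)} = k q$
$\sqrt{u{\left(26 \right)} + y{\left(o{\left(2,9 \right)},46 \right)}} = \sqrt{26^{2} + \left(9 \cdot 2 + 46\right)} = \sqrt{676 + \left(18 + 46\right)} = \sqrt{676 + 64} = \sqrt{740} = 2 \sqrt{185}$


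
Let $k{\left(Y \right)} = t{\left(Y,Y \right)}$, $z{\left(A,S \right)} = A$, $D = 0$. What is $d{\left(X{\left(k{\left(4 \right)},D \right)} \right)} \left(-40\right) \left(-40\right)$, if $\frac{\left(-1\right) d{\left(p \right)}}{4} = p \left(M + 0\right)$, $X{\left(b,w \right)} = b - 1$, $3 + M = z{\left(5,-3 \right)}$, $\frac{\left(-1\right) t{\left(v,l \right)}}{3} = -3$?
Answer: $-102400$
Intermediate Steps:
$t{\left(v,l \right)} = 9$ ($t{\left(v,l \right)} = \left(-3\right) \left(-3\right) = 9$)
$M = 2$ ($M = -3 + 5 = 2$)
$k{\left(Y \right)} = 9$
$X{\left(b,w \right)} = -1 + b$ ($X{\left(b,w \right)} = b - 1 = -1 + b$)
$d{\left(p \right)} = - 8 p$ ($d{\left(p \right)} = - 4 p \left(2 + 0\right) = - 4 p 2 = - 4 \cdot 2 p = - 8 p$)
$d{\left(X{\left(k{\left(4 \right)},D \right)} \right)} \left(-40\right) \left(-40\right) = - 8 \left(-1 + 9\right) \left(-40\right) \left(-40\right) = \left(-8\right) 8 \left(-40\right) \left(-40\right) = \left(-64\right) \left(-40\right) \left(-40\right) = 2560 \left(-40\right) = -102400$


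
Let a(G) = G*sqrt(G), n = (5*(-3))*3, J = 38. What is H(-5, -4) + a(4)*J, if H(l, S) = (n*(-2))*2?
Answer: 484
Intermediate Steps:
n = -45 (n = -15*3 = -45)
H(l, S) = 180 (H(l, S) = -45*(-2)*2 = 90*2 = 180)
a(G) = G**(3/2)
H(-5, -4) + a(4)*J = 180 + 4**(3/2)*38 = 180 + 8*38 = 180 + 304 = 484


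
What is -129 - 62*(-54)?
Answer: 3219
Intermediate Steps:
-129 - 62*(-54) = -129 + 3348 = 3219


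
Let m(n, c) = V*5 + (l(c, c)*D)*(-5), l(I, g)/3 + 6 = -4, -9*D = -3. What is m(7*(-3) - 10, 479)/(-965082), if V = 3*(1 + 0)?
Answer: -65/965082 ≈ -6.7352e-5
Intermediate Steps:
D = ⅓ (D = -⅑*(-3) = ⅓ ≈ 0.33333)
l(I, g) = -30 (l(I, g) = -18 + 3*(-4) = -18 - 12 = -30)
V = 3 (V = 3*1 = 3)
m(n, c) = 65 (m(n, c) = 3*5 - 30*⅓*(-5) = 15 - 10*(-5) = 15 + 50 = 65)
m(7*(-3) - 10, 479)/(-965082) = 65/(-965082) = 65*(-1/965082) = -65/965082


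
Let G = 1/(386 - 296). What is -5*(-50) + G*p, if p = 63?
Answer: 2507/10 ≈ 250.70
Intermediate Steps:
G = 1/90 ≈ 0.011111
-5*(-50) + G*p = -5*(-50) + (1/90)*63 = 250 + 7/10 = 2507/10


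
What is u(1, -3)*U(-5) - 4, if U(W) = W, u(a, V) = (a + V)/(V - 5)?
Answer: -21/4 ≈ -5.2500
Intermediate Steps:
u(a, V) = (V + a)/(-5 + V)
u(1, -3)*U(-5) - 4 = ((-3 + 1)/(-5 - 3))*(-5) - 4 = (-2/(-8))*(-5) - 4 = -1/8*(-2)*(-5) - 4 = (1/4)*(-5) - 4 = -5/4 - 4 = -21/4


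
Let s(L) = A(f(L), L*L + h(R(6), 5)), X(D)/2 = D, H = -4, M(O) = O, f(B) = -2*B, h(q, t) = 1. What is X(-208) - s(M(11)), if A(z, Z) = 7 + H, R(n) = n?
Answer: -419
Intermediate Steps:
X(D) = 2*D
A(z, Z) = 3 (A(z, Z) = 7 - 4 = 3)
s(L) = 3
X(-208) - s(M(11)) = 2*(-208) - 1*3 = -416 - 3 = -419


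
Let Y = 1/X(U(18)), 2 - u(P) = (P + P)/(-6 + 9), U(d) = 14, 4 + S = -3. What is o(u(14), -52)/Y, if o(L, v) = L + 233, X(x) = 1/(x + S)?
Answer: 677/21 ≈ 32.238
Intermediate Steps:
S = -7 (S = -4 - 3 = -7)
X(x) = 1/(-7 + x) (X(x) = 1/(x - 7) = 1/(-7 + x))
u(P) = 2 - 2*P/3 (u(P) = 2 - (P + P)/(-6 + 9) = 2 - 2*P/3)
o(L, v) = 233 + L
Y = 7 (Y = 1/(1/(-7 + 14)) = 1/(1/7) = 7)
o(u(14), -52)/Y = (233 + (2 - 2/3*14))/7 = (233 + (2 - 28/3))*(1/7) = (233 - 22/3)*(1/7) = (677/3)*(1/7) = 677/21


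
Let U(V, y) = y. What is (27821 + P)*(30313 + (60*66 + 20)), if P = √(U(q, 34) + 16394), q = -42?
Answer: 954065553 + 2537682*√3 ≈ 9.5846e+8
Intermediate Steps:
P = 74*√3 (P = √(34 + 16394) = √16428 = 74*√3 ≈ 128.17)
(27821 + P)*(30313 + (60*66 + 20)) = (27821 + 74*√3)*(30313 + (60*66 + 20)) = (27821 + 74*√3)*(30313 + (3960 + 20)) = (27821 + 74*√3)*(30313 + 3980) = (27821 + 74*√3)*34293 = 954065553 + 2537682*√3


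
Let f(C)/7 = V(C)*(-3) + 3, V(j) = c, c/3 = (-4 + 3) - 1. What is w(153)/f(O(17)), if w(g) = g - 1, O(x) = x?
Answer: 152/147 ≈ 1.0340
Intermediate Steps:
c = -6 (c = 3*((-4 + 3) - 1) = 3*(-1 - 1) = 3*(-2) = -6)
w(g) = -1 + g
V(j) = -6
f(C) = 147 (f(C) = 7*(-6*(-3) + 3) = 7*(18 + 3) = 7*21 = 147)
w(153)/f(O(17)) = (-1 + 153)/147 = 152*(1/147) = 152/147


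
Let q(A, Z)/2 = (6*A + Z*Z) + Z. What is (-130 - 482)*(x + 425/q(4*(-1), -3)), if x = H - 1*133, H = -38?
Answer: 111877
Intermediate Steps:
x = -171 (x = -38 - 1*133 = -38 - 133 = -171)
q(A, Z) = 2*Z + 2*Z² + 12*A (q(A, Z) = 2*((6*A + Z*Z) + Z) = 2*((6*A + Z²) + Z) = 2*((Z² + 6*A) + Z) = 2*(Z + Z² + 6*A) = 2*Z + 2*Z² + 12*A)
(-130 - 482)*(x + 425/q(4*(-1), -3)) = (-130 - 482)*(-171 + 425/(2*(-3) + 2*(-3)² + 12*(4*(-1)))) = -612*(-171 + 425/(-6 + 2*9 + 12*(-4))) = -612*(-171 + 425/(-6 + 18 - 48)) = -612*(-171 + 425/(-36)) = -612*(-171 + 425*(-1/36)) = -612*(-171 - 425/36) = -612*(-6581/36) = 111877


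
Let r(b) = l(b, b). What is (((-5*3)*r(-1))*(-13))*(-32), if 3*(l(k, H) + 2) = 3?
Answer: 6240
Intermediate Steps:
l(k, H) = -1 (l(k, H) = -2 + (1/3)*3 = -2 + 1 = -1)
r(b) = -1
(((-5*3)*r(-1))*(-13))*(-32) = ((-5*3*(-1))*(-13))*(-32) = (-15*(-1)*(-13))*(-32) = (15*(-13))*(-32) = -195*(-32) = 6240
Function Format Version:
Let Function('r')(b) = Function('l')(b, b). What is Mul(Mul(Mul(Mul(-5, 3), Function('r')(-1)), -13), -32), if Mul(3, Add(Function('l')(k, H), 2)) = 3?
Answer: 6240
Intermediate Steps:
Function('l')(k, H) = -1 (Function('l')(k, H) = Add(-2, Mul(Rational(1, 3), 3)) = Add(-2, 1) = -1)
Function('r')(b) = -1
Mul(Mul(Mul(Mul(-5, 3), Function('r')(-1)), -13), -32) = Mul(Mul(Mul(Mul(-5, 3), -1), -13), -32) = Mul(Mul(Mul(-15, -1), -13), -32) = Mul(Mul(15, -13), -32) = Mul(-195, -32) = 6240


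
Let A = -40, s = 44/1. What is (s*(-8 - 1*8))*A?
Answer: 28160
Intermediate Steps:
s = 44 (s = 44*1 = 44)
(s*(-8 - 1*8))*A = (44*(-8 - 1*8))*(-40) = (44*(-8 - 8))*(-40) = (44*(-16))*(-40) = -704*(-40) = 28160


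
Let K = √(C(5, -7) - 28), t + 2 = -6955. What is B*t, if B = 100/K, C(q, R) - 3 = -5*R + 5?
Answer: -46380*√15 ≈ -1.7963e+5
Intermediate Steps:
C(q, R) = 8 - 5*R (C(q, R) = 3 + (-5*R + 5) = 3 + (5 - 5*R) = 8 - 5*R)
t = -6957 (t = -2 - 6955 = -6957)
K = √15 (K = √((8 - 5*(-7)) - 28) = √((8 + 35) - 28) = √(43 - 28) = √15 ≈ 3.8730)
B = 20*√15/3 (B = 100/(√15) = 100*(√15/15) = 20*√15/3 ≈ 25.820)
B*t = (20*√15/3)*(-6957) = -46380*√15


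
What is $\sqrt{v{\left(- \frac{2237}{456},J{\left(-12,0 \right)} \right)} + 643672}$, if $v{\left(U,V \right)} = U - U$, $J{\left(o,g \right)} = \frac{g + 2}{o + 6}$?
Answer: $2 \sqrt{160918} \approx 802.29$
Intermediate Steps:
$J{\left(o,g \right)} = \frac{2 + g}{6 + o}$
$v{\left(U,V \right)} = 0$
$\sqrt{v{\left(- \frac{2237}{456},J{\left(-12,0 \right)} \right)} + 643672} = \sqrt{0 + 643672} = \sqrt{643672} = 2 \sqrt{160918}$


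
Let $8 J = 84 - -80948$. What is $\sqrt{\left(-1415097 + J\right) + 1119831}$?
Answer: $i \sqrt{285137} \approx 533.98 i$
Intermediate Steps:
$J = 10129$ ($J = \frac{84 - -80948}{8} = \frac{84 + 80948}{8} = \frac{1}{8} \cdot 81032 = 10129$)
$\sqrt{\left(-1415097 + J\right) + 1119831} = \sqrt{\left(-1415097 + 10129\right) + 1119831} = \sqrt{-1404968 + 1119831} = \sqrt{-285137} = i \sqrt{285137}$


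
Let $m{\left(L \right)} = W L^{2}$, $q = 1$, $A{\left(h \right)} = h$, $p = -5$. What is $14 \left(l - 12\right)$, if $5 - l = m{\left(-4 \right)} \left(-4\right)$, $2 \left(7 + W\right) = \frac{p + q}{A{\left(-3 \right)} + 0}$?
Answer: $- \frac{17318}{3} \approx -5772.7$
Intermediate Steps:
$W = - \frac{19}{3}$ ($W = -7 + \frac{\left(-5 + 1\right) \frac{1}{-3 + 0}}{2} = -7 + \frac{\left(-4\right) \frac{1}{-3}}{2} = -7 + \frac{\left(-4\right) \left(- \frac{1}{3}\right)}{2} = -7 + \frac{1}{2} \cdot \frac{4}{3} = -7 + \frac{2}{3} = - \frac{19}{3} \approx -6.3333$)
$m{\left(L \right)} = - \frac{19 L^{2}}{3}$
$l = - \frac{1201}{3}$ ($l = 5 - - \frac{19 \left(-4\right)^{2}}{3} \left(-4\right) = 5 - \left(- \frac{19}{3}\right) 16 \left(-4\right) = 5 - \left(- \frac{304}{3}\right) \left(-4\right) = 5 - \frac{1216}{3} = - \frac{1201}{3} \approx -400.33$)
$14 \left(l - 12\right) = 14 \left(- \frac{1201}{3} - 12\right) = 14 \left(- \frac{1237}{3}\right) = - \frac{17318}{3}$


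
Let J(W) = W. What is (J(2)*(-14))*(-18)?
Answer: 504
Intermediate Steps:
(J(2)*(-14))*(-18) = (2*(-14))*(-18) = -28*(-18) = 504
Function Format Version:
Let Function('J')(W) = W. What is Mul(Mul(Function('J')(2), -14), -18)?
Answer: 504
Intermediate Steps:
Mul(Mul(Function('J')(2), -14), -18) = Mul(Mul(2, -14), -18) = Mul(-28, -18) = 504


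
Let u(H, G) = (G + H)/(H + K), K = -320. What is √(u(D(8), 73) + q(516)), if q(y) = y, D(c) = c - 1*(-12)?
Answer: √51569/10 ≈ 22.709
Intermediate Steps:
D(c) = 12 + c (D(c) = c + 12 = 12 + c)
u(H, G) = (G + H)/(-320 + H) (u(H, G) = (G + H)/(H - 320) = (G + H)/(-320 + H))
√(u(D(8), 73) + q(516)) = √((73 + (12 + 8))/(-320 + (12 + 8)) + 516) = √((73 + 20)/(-320 + 20) + 516) = √(93/(-300) + 516) = √(-1/300*93 + 516) = √(-31/100 + 516) = √(51569/100) = √51569/10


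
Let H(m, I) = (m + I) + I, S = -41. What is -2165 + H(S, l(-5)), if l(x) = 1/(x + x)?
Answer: -11031/5 ≈ -2206.2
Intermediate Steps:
l(x) = 1/(2*x)
H(m, I) = m + 2*I (H(m, I) = (I + m) + I = m + 2*I)
-2165 + H(S, l(-5)) = -2165 + (-41 + 2*((1/2)/(-5))) = -2165 + (-41 + 2*((1/2)*(-1/5))) = -2165 + (-41 + 2*(-1/10)) = -2165 + (-41 - 1/5) = -2165 - 206/5 = -11031/5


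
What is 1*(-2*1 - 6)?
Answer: -8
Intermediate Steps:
1*(-2*1 - 6) = 1*(-2 - 6) = 1*(-8) = -8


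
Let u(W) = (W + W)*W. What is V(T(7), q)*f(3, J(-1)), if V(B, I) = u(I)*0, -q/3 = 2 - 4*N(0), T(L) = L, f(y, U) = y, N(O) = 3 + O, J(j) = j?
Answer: 0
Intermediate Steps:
u(W) = 2*W**2 (u(W) = (2*W)*W = 2*W**2)
q = 30 (q = -3*(2 - 4*(3 + 0)) = -3*(2 - 4*3) = -3*(2 - 12) = -3*(-10) = 30)
V(B, I) = 0 (V(B, I) = (2*I**2)*0 = 0)
V(T(7), q)*f(3, J(-1)) = 0*3 = 0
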